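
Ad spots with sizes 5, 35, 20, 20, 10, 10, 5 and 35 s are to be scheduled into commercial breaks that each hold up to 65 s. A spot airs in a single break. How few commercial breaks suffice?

Total = 35 + 35 + 20 + 20 + 10 + 10 + 5 + 5 = 140 s.
Lower bound: ⌈140/65⌉ = 3 commercial breaks.
A packing using 3 commercial breaks:
  break 1: 35 + 20 + 10 = 65
  break 2: 35 + 20 + 10 = 65
  break 3: 5 + 5 = 10
This matches the lower bound, so 3 is optimal.

3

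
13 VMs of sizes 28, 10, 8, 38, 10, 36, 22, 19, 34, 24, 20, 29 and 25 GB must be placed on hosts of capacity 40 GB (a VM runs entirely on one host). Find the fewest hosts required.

Total = 38 + 36 + 34 + 29 + 28 + 25 + 24 + 22 + 20 + 19 + 10 + 10 + 8 = 303 GB.
Lower bound: ⌈303/40⌉ = 8 hosts.
A packing using 9 hosts:
  host 1: 38 = 38
  host 2: 36 = 36
  host 3: 34 = 34
  host 4: 29 + 10 = 39
  host 5: 28 + 10 = 38
  host 6: 25 + 8 = 33
  host 7: 24 = 24
  host 8: 22 = 22
  host 9: 20 + 19 = 39
No arrangement into 8 hosts stays within capacity, so 9 is optimal.

9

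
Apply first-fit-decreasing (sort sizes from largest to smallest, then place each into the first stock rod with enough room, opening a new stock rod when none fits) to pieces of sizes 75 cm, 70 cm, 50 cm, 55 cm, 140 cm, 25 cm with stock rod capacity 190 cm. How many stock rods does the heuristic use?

Sorted descending: 140, 75, 70, 55, 50, 25.
  140 → stock rod 1 (new)  [load 140/190]
  75 → stock rod 2 (new)  [load 75/190]
  70 → stock rod 2  [load 145/190]
  55 → stock rod 3 (new)  [load 55/190]
  50 → stock rod 1  [load 190/190]
  25 → stock rod 2  [load 170/190]
3 stock rods opened.

3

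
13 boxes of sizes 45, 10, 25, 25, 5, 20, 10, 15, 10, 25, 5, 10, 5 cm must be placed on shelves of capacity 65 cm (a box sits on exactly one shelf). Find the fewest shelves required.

Total = 45 + 25 + 25 + 25 + 20 + 15 + 10 + 10 + 10 + 10 + 5 + 5 + 5 = 210 cm.
Lower bound: ⌈210/65⌉ = 4 shelves.
A packing using 4 shelves:
  shelf 1: 45 + 20 = 65
  shelf 2: 25 + 25 + 15 = 65
  shelf 3: 25 + 10 + 10 + 10 + 10 = 65
  shelf 4: 5 + 5 + 5 = 15
This matches the lower bound, so 4 is optimal.

4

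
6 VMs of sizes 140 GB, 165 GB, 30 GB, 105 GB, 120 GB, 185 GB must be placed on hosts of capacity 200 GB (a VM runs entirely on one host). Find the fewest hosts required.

5

Total = 185 + 165 + 140 + 120 + 105 + 30 = 745 GB.
Lower bound: ⌈745/200⌉ = 4 hosts.
Also, 5 VMs each exceed 100 GB, and no two of those can share a host, so at least 5 hosts are needed.
A packing using 5 hosts:
  host 1: 185 = 185
  host 2: 165 + 30 = 195
  host 3: 140 = 140
  host 4: 120 = 120
  host 5: 105 = 105
This matches the lower bound, so 5 is optimal.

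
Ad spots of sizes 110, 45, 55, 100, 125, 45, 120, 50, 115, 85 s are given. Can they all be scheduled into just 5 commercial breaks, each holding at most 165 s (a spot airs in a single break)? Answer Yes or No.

Total = 850 s; ⌈850/165⌉ = 6.
At least 6 commercial breaks are required, but only 5 are allowed.

No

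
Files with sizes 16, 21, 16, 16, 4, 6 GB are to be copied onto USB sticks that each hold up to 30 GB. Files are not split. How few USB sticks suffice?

Total = 21 + 16 + 16 + 16 + 6 + 4 = 79 GB.
Lower bound: ⌈79/30⌉ = 3 USB sticks.
Also, 4 files each exceed 15 GB, and no two of those can share a USB stick, so at least 4 USB sticks are needed.
A packing using 4 USB sticks:
  USB stick 1: 21 + 6 = 27
  USB stick 2: 16 + 4 = 20
  USB stick 3: 16 = 16
  USB stick 4: 16 = 16
This matches the lower bound, so 4 is optimal.

4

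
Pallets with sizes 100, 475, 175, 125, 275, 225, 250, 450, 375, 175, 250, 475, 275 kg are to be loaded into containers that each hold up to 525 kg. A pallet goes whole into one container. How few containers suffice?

8

Total = 475 + 475 + 450 + 375 + 275 + 275 + 250 + 250 + 225 + 175 + 175 + 125 + 100 = 3625 kg.
Lower bound: ⌈3625/525⌉ = 7 containers.
A packing using 8 containers:
  container 1: 475 = 475
  container 2: 475 = 475
  container 3: 450 = 450
  container 4: 375 + 125 = 500
  container 5: 275 + 250 = 525
  container 6: 275 + 250 = 525
  container 7: 225 + 175 + 100 = 500
  container 8: 175 = 175
No arrangement into 7 containers stays within capacity, so 8 is optimal.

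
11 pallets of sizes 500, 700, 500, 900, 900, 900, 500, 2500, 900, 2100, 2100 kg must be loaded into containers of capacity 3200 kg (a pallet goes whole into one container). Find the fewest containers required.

Total = 2500 + 2100 + 2100 + 900 + 900 + 900 + 900 + 700 + 500 + 500 + 500 = 12500 kg.
Lower bound: ⌈12500/3200⌉ = 4 containers.
A packing using 4 containers:
  container 1: 2500 + 700 = 3200
  container 2: 2100 + 900 = 3000
  container 3: 2100 + 500 + 500 = 3100
  container 4: 900 + 900 + 900 + 500 = 3200
This matches the lower bound, so 4 is optimal.

4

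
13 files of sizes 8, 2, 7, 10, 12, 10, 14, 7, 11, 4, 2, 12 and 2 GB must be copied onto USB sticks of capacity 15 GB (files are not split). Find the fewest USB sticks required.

Total = 14 + 12 + 12 + 11 + 10 + 10 + 8 + 7 + 7 + 4 + 2 + 2 + 2 = 101 GB.
Lower bound: ⌈101/15⌉ = 7 USB sticks.
A packing using 8 USB sticks:
  USB stick 1: 14 = 14
  USB stick 2: 12 + 2 = 14
  USB stick 3: 12 + 2 = 14
  USB stick 4: 11 + 4 = 15
  USB stick 5: 10 + 2 = 12
  USB stick 6: 10 = 10
  USB stick 7: 8 + 7 = 15
  USB stick 8: 7 = 7
No arrangement into 7 USB sticks stays within capacity, so 8 is optimal.

8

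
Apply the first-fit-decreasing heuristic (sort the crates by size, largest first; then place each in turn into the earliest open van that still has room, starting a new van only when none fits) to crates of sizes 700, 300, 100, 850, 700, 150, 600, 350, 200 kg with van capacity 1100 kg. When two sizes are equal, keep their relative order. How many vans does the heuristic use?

Sorted descending: 850, 700, 700, 600, 350, 300, 200, 150, 100.
  850 → van 1 (new)  [load 850/1100]
  700 → van 2 (new)  [load 700/1100]
  700 → van 3 (new)  [load 700/1100]
  600 → van 4 (new)  [load 600/1100]
  350 → van 2  [load 1050/1100]
  300 → van 3  [load 1000/1100]
  200 → van 1  [load 1050/1100]
  150 → van 4  [load 750/1100]
  100 → van 3  [load 1100/1100]
4 vans opened.

4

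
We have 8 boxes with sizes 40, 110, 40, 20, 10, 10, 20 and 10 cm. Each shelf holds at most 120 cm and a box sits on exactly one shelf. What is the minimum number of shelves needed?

Total = 110 + 40 + 40 + 20 + 20 + 10 + 10 + 10 = 260 cm.
Lower bound: ⌈260/120⌉ = 3 shelves.
A packing using 3 shelves:
  shelf 1: 110 + 10 = 120
  shelf 2: 40 + 40 + 20 + 20 = 120
  shelf 3: 10 + 10 = 20
This matches the lower bound, so 3 is optimal.

3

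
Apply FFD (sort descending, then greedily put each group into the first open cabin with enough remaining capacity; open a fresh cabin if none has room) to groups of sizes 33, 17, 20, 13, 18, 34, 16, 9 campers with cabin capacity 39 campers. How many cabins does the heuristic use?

Sorted descending: 34, 33, 20, 18, 17, 16, 13, 9.
  34 → cabin 1 (new)  [load 34/39]
  33 → cabin 2 (new)  [load 33/39]
  20 → cabin 3 (new)  [load 20/39]
  18 → cabin 3  [load 38/39]
  17 → cabin 4 (new)  [load 17/39]
  16 → cabin 4  [load 33/39]
  13 → cabin 5 (new)  [load 13/39]
  9 → cabin 5  [load 22/39]
5 cabins opened.

5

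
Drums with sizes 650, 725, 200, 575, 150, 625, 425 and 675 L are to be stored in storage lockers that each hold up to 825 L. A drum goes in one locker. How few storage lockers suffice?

6

Total = 725 + 675 + 650 + 625 + 575 + 425 + 200 + 150 = 4025 L.
Lower bound: ⌈4025/825⌉ = 5 storage lockers.
Also, 6 drums each exceed 825/2 L, and no two of those can share a locker, so at least 6 storage lockers are needed.
A packing using 6 storage lockers:
  locker 1: 725 = 725
  locker 2: 675 + 150 = 825
  locker 3: 650 = 650
  locker 4: 625 + 200 = 825
  locker 5: 575 = 575
  locker 6: 425 = 425
This matches the lower bound, so 6 is optimal.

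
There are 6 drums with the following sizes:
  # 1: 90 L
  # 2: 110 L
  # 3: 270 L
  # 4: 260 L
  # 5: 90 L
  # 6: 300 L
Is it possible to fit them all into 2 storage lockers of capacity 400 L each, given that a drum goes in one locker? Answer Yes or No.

Total = 1120 L; ⌈1120/400⌉ = 3.
At least 3 storage lockers are required, but only 2 are allowed.

No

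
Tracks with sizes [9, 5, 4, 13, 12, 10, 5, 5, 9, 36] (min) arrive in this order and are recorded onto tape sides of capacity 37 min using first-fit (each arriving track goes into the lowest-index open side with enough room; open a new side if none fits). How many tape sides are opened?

  9 → side 1 (new)  [load 9/37]
  5 → side 1  [load 14/37]
  4 → side 1  [load 18/37]
  13 → side 1  [load 31/37]
  12 → side 2 (new)  [load 12/37]
  10 → side 2  [load 22/37]
  5 → side 1  [load 36/37]
  5 → side 2  [load 27/37]
  9 → side 2  [load 36/37]
  36 → side 3 (new)  [load 36/37]
3 tape sides opened.

3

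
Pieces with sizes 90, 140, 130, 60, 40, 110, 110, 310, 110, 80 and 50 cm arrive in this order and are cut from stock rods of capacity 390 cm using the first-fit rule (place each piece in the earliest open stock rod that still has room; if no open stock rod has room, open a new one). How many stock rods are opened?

  90 → stock rod 1 (new)  [load 90/390]
  140 → stock rod 1  [load 230/390]
  130 → stock rod 1  [load 360/390]
  60 → stock rod 2 (new)  [load 60/390]
  40 → stock rod 2  [load 100/390]
  110 → stock rod 2  [load 210/390]
  110 → stock rod 2  [load 320/390]
  310 → stock rod 3 (new)  [load 310/390]
  110 → stock rod 4 (new)  [load 110/390]
  80 → stock rod 3  [load 390/390]
  50 → stock rod 2  [load 370/390]
4 stock rods opened.

4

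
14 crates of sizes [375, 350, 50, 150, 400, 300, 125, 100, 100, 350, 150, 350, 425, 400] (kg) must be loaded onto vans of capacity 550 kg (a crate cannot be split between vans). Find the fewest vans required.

8

Total = 425 + 400 + 400 + 375 + 350 + 350 + 350 + 300 + 150 + 150 + 125 + 100 + 100 + 50 = 3625 kg.
Lower bound: ⌈3625/550⌉ = 7 vans.
Also, 8 crates each exceed 275 kg, and no two of those can share a van, so at least 8 vans are needed.
A packing using 8 vans:
  van 1: 425 + 125 = 550
  van 2: 400 + 150 = 550
  van 3: 400 + 150 = 550
  van 4: 375 + 100 + 50 = 525
  van 5: 350 + 100 = 450
  van 6: 350 = 350
  van 7: 350 = 350
  van 8: 300 = 300
This matches the lower bound, so 8 is optimal.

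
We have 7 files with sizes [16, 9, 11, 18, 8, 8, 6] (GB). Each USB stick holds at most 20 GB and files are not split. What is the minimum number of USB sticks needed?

Total = 18 + 16 + 11 + 9 + 8 + 8 + 6 = 76 GB.
Lower bound: ⌈76/20⌉ = 4 USB sticks.
A packing using 5 USB sticks:
  USB stick 1: 18 = 18
  USB stick 2: 16 = 16
  USB stick 3: 11 + 9 = 20
  USB stick 4: 8 + 8 = 16
  USB stick 5: 6 = 6
No arrangement into 4 USB sticks stays within capacity, so 5 is optimal.

5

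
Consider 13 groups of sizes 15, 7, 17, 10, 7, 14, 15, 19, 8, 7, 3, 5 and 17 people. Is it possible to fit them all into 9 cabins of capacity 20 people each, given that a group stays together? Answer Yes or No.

Yes

A valid assignment using 9 cabins:
  cabin 1: 19 = 19
  cabin 2: 17 + 3 = 20
  cabin 3: 17 = 17
  cabin 4: 15 + 5 = 20
  cabin 5: 15 = 15
  cabin 6: 14 = 14
  cabin 7: 10 + 8 = 18
  cabin 8: 7 + 7 = 14
  cabin 9: 7 = 7
Every load is within 20 people, so 9 cabins suffice.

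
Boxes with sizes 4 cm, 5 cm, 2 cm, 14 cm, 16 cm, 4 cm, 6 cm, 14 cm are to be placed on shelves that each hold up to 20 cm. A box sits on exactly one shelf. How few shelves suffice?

4

Total = 16 + 14 + 14 + 6 + 5 + 4 + 4 + 2 = 65 cm.
Lower bound: ⌈65/20⌉ = 4 shelves.
A packing using 4 shelves:
  shelf 1: 16 + 4 = 20
  shelf 2: 14 + 6 = 20
  shelf 3: 14 + 5 = 19
  shelf 4: 4 + 2 = 6
This matches the lower bound, so 4 is optimal.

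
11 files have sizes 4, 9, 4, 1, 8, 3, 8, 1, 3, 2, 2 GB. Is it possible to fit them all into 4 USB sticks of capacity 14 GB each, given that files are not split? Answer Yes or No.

A valid assignment using 4 USB sticks:
  USB stick 1: 9 + 4 + 1 = 14
  USB stick 2: 8 + 4 + 2 = 14
  USB stick 3: 8 + 3 + 3 = 14
  USB stick 4: 2 + 1 = 3
Every load is within 14 GB, so 4 USB sticks suffice.

Yes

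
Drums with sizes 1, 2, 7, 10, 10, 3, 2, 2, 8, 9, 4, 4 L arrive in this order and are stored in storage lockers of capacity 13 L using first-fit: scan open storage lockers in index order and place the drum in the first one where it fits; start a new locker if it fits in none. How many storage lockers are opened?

5

  1 → locker 1 (new)  [load 1/13]
  2 → locker 1  [load 3/13]
  7 → locker 1  [load 10/13]
  10 → locker 2 (new)  [load 10/13]
  10 → locker 3 (new)  [load 10/13]
  3 → locker 1  [load 13/13]
  2 → locker 2  [load 12/13]
  2 → locker 3  [load 12/13]
  8 → locker 4 (new)  [load 8/13]
  9 → locker 5 (new)  [load 9/13]
  4 → locker 4  [load 12/13]
  4 → locker 5  [load 13/13]
5 storage lockers opened.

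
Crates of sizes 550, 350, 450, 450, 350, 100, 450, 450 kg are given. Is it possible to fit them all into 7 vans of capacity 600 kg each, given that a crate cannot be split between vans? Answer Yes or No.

Yes

A valid assignment using 7 vans:
  van 1: 550 = 550
  van 2: 450 + 100 = 550
  van 3: 450 = 450
  van 4: 450 = 450
  van 5: 450 = 450
  van 6: 350 = 350
  van 7: 350 = 350
Every load is within 600 kg, so 7 vans suffice.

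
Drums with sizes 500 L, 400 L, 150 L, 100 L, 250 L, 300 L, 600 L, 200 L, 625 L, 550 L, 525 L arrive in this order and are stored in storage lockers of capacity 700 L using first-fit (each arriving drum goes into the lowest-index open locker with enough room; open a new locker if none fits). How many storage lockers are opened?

  500 → locker 1 (new)  [load 500/700]
  400 → locker 2 (new)  [load 400/700]
  150 → locker 1  [load 650/700]
  100 → locker 2  [load 500/700]
  250 → locker 3 (new)  [load 250/700]
  300 → locker 3  [load 550/700]
  600 → locker 4 (new)  [load 600/700]
  200 → locker 2  [load 700/700]
  625 → locker 5 (new)  [load 625/700]
  550 → locker 6 (new)  [load 550/700]
  525 → locker 7 (new)  [load 525/700]
7 storage lockers opened.

7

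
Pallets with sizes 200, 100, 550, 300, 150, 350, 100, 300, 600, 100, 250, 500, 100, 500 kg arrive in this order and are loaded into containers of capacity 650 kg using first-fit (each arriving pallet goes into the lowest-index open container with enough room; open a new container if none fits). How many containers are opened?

  200 → container 1 (new)  [load 200/650]
  100 → container 1  [load 300/650]
  550 → container 2 (new)  [load 550/650]
  300 → container 1  [load 600/650]
  150 → container 3 (new)  [load 150/650]
  350 → container 3  [load 500/650]
  100 → container 2  [load 650/650]
  300 → container 4 (new)  [load 300/650]
  600 → container 5 (new)  [load 600/650]
  100 → container 3  [load 600/650]
  250 → container 4  [load 550/650]
  500 → container 6 (new)  [load 500/650]
  100 → container 4  [load 650/650]
  500 → container 7 (new)  [load 500/650]
7 containers opened.

7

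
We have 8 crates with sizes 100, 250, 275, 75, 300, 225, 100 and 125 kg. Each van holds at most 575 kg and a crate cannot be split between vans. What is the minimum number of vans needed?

3

Total = 300 + 275 + 250 + 225 + 125 + 100 + 100 + 75 = 1450 kg.
Lower bound: ⌈1450/575⌉ = 3 vans.
A packing using 3 vans:
  van 1: 300 + 275 = 575
  van 2: 250 + 225 + 100 = 575
  van 3: 125 + 100 + 75 = 300
This matches the lower bound, so 3 is optimal.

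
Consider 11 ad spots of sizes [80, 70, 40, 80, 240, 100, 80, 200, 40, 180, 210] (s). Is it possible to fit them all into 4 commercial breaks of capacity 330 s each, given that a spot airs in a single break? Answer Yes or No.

Total = 1320 s; ⌈1320/330⌉ = 4.
The bound of 4 does not rule out 4, but exhaustive search shows no assignment into 4 commercial breaks of capacity 330 s exists — the minimum is 5.

No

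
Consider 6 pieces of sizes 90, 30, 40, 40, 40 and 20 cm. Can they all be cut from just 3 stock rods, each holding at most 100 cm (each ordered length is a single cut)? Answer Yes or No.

Yes

A valid assignment using 3 stock rods:
  stock rod 1: 90 = 90
  stock rod 2: 40 + 40 + 20 = 100
  stock rod 3: 40 + 30 = 70
Every load is within 100 cm, so 3 stock rods suffice.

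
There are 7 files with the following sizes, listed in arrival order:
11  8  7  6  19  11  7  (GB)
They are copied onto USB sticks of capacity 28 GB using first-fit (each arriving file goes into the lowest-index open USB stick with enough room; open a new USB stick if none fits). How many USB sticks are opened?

3

  11 → USB stick 1 (new)  [load 11/28]
  8 → USB stick 1  [load 19/28]
  7 → USB stick 1  [load 26/28]
  6 → USB stick 2 (new)  [load 6/28]
  19 → USB stick 2  [load 25/28]
  11 → USB stick 3 (new)  [load 11/28]
  7 → USB stick 3  [load 18/28]
3 USB sticks opened.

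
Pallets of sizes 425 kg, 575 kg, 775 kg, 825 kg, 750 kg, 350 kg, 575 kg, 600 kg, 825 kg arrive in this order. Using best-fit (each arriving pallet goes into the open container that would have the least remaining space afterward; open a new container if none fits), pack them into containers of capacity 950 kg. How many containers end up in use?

8

  425 → container 1 (new)  [load 425/950]
  575 → container 2 (new)  [load 575/950]
  775 → container 3 (new)  [load 775/950]
  825 → container 4 (new)  [load 825/950]
  750 → container 5 (new)  [load 750/950]
  350 → container 2  [load 925/950]
  575 → container 6 (new)  [load 575/950]
  600 → container 7 (new)  [load 600/950]
  825 → container 8 (new)  [load 825/950]
8 containers opened.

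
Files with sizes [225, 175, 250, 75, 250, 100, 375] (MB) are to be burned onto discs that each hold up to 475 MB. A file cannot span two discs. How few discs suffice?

4

Total = 375 + 250 + 250 + 225 + 175 + 100 + 75 = 1450 MB.
Lower bound: ⌈1450/475⌉ = 4 discs.
A packing using 4 discs:
  disc 1: 375 + 100 = 475
  disc 2: 250 + 225 = 475
  disc 3: 250 + 175 = 425
  disc 4: 75 = 75
This matches the lower bound, so 4 is optimal.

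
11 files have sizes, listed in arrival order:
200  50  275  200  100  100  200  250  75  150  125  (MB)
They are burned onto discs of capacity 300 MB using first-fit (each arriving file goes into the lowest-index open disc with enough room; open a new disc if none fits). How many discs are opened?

7

  200 → disc 1 (new)  [load 200/300]
  50 → disc 1  [load 250/300]
  275 → disc 2 (new)  [load 275/300]
  200 → disc 3 (new)  [load 200/300]
  100 → disc 3  [load 300/300]
  100 → disc 4 (new)  [load 100/300]
  200 → disc 4  [load 300/300]
  250 → disc 5 (new)  [load 250/300]
  75 → disc 6 (new)  [load 75/300]
  150 → disc 6  [load 225/300]
  125 → disc 7 (new)  [load 125/300]
7 discs opened.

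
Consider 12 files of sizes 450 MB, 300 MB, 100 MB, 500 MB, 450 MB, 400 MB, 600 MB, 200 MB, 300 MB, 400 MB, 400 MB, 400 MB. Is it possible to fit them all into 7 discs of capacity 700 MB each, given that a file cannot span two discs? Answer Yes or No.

No

Total = 4500 MB; ⌈4500/700⌉ = 7.
8 files each exceed half the capacity and cannot share a disc, forcing at least 8 discs.
At least 8 discs are required, but only 7 are allowed.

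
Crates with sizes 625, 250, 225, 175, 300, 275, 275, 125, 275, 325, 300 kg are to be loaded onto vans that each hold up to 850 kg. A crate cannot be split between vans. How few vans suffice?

Total = 625 + 325 + 300 + 300 + 275 + 275 + 275 + 250 + 225 + 175 + 125 = 3150 kg.
Lower bound: ⌈3150/850⌉ = 4 vans.
A packing using 4 vans:
  van 1: 625 + 225 = 850
  van 2: 325 + 300 + 175 = 800
  van 3: 300 + 275 + 275 = 850
  van 4: 275 + 250 + 125 = 650
This matches the lower bound, so 4 is optimal.

4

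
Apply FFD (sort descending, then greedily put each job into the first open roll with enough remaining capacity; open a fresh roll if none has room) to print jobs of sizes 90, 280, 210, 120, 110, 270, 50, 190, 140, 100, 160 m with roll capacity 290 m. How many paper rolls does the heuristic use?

Sorted descending: 280, 270, 210, 190, 160, 140, 120, 110, 100, 90, 50.
  280 → roll 1 (new)  [load 280/290]
  270 → roll 2 (new)  [load 270/290]
  210 → roll 3 (new)  [load 210/290]
  190 → roll 4 (new)  [load 190/290]
  160 → roll 5 (new)  [load 160/290]
  140 → roll 6 (new)  [load 140/290]
  120 → roll 5  [load 280/290]
  110 → roll 6  [load 250/290]
  100 → roll 4  [load 290/290]
  90 → roll 7 (new)  [load 90/290]
  50 → roll 3  [load 260/290]
7 paper rolls opened.

7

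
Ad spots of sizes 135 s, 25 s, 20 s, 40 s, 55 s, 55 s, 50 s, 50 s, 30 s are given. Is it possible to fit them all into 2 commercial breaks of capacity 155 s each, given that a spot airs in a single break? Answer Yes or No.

No

Total = 460 s; ⌈460/155⌉ = 3.
At least 3 commercial breaks are required, but only 2 are allowed.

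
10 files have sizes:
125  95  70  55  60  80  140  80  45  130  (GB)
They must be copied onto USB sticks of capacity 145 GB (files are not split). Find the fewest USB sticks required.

7

Total = 140 + 130 + 125 + 95 + 80 + 80 + 70 + 60 + 55 + 45 = 880 GB.
Lower bound: ⌈880/145⌉ = 7 USB sticks.
A packing using 7 USB sticks:
  USB stick 1: 140 = 140
  USB stick 2: 130 = 130
  USB stick 3: 125 = 125
  USB stick 4: 95 + 45 = 140
  USB stick 5: 80 + 60 = 140
  USB stick 6: 80 + 55 = 135
  USB stick 7: 70 = 70
This matches the lower bound, so 7 is optimal.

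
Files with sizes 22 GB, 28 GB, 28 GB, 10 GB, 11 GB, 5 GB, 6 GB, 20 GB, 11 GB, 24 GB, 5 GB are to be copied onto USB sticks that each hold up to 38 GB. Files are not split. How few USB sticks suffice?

5

Total = 28 + 28 + 24 + 22 + 20 + 11 + 11 + 10 + 6 + 5 + 5 = 170 GB.
Lower bound: ⌈170/38⌉ = 5 USB sticks.
A packing using 5 USB sticks:
  USB stick 1: 28 + 10 = 38
  USB stick 2: 28 + 6 = 34
  USB stick 3: 24 + 11 = 35
  USB stick 4: 22 + 11 + 5 = 38
  USB stick 5: 20 + 5 = 25
This matches the lower bound, so 5 is optimal.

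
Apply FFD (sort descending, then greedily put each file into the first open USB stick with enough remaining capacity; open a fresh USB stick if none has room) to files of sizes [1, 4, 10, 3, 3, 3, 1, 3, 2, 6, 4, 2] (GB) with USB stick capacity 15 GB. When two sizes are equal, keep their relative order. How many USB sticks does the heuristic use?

Sorted descending: 10, 6, 4, 4, 3, 3, 3, 3, 2, 2, 1, 1.
  10 → USB stick 1 (new)  [load 10/15]
  6 → USB stick 2 (new)  [load 6/15]
  4 → USB stick 1  [load 14/15]
  4 → USB stick 2  [load 10/15]
  3 → USB stick 2  [load 13/15]
  3 → USB stick 3 (new)  [load 3/15]
  3 → USB stick 3  [load 6/15]
  3 → USB stick 3  [load 9/15]
  2 → USB stick 2  [load 15/15]
  2 → USB stick 3  [load 11/15]
  1 → USB stick 1  [load 15/15]
  1 → USB stick 3  [load 12/15]
3 USB sticks opened.

3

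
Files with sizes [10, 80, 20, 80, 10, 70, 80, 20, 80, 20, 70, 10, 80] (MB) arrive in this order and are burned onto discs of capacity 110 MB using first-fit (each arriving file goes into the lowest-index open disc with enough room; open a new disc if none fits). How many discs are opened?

  10 → disc 1 (new)  [load 10/110]
  80 → disc 1  [load 90/110]
  20 → disc 1  [load 110/110]
  80 → disc 2 (new)  [load 80/110]
  10 → disc 2  [load 90/110]
  70 → disc 3 (new)  [load 70/110]
  80 → disc 4 (new)  [load 80/110]
  20 → disc 2  [load 110/110]
  80 → disc 5 (new)  [load 80/110]
  20 → disc 3  [load 90/110]
  70 → disc 6 (new)  [load 70/110]
  10 → disc 3  [load 100/110]
  80 → disc 7 (new)  [load 80/110]
7 discs opened.

7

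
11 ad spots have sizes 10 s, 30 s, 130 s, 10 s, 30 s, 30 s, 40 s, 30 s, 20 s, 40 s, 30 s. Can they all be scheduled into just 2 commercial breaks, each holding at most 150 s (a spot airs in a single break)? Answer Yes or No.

No

Total = 400 s; ⌈400/150⌉ = 3.
At least 3 commercial breaks are required, but only 2 are allowed.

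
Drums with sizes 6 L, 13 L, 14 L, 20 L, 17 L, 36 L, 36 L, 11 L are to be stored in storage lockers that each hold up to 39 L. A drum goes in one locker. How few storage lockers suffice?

5

Total = 36 + 36 + 20 + 17 + 14 + 13 + 11 + 6 = 153 L.
Lower bound: ⌈153/39⌉ = 4 storage lockers.
A packing using 5 storage lockers:
  locker 1: 36 = 36
  locker 2: 36 = 36
  locker 3: 20 + 17 = 37
  locker 4: 14 + 13 + 11 = 38
  locker 5: 6 = 6
No arrangement into 4 storage lockers stays within capacity, so 5 is optimal.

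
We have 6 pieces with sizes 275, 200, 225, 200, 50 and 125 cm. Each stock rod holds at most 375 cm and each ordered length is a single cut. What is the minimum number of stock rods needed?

4

Total = 275 + 225 + 200 + 200 + 125 + 50 = 1075 cm.
Lower bound: ⌈1075/375⌉ = 3 stock rods.
Also, 4 pieces each exceed 375/2 cm, and no two of those can share a stock rod, so at least 4 stock rods are needed.
A packing using 4 stock rods:
  stock rod 1: 275 + 50 = 325
  stock rod 2: 225 + 125 = 350
  stock rod 3: 200 = 200
  stock rod 4: 200 = 200
This matches the lower bound, so 4 is optimal.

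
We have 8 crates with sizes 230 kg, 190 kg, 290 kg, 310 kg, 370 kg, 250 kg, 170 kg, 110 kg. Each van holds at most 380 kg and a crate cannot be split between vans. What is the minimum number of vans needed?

6

Total = 370 + 310 + 290 + 250 + 230 + 190 + 170 + 110 = 1920 kg.
Lower bound: ⌈1920/380⌉ = 6 vans.
A packing using 6 vans:
  van 1: 370 = 370
  van 2: 310 = 310
  van 3: 290 = 290
  van 4: 250 + 110 = 360
  van 5: 230 = 230
  van 6: 190 + 170 = 360
This matches the lower bound, so 6 is optimal.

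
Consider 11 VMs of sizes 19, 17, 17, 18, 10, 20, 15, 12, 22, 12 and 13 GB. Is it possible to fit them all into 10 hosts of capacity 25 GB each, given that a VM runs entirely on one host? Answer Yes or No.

A valid assignment using 9 hosts:
  host 1: 22 = 22
  host 2: 20 = 20
  host 3: 19 = 19
  host 4: 18 = 18
  host 5: 17 = 17
  host 6: 17 = 17
  host 7: 15 + 10 = 25
  host 8: 13 + 12 = 25
  host 9: 12 = 12
That uses only 9 ≤ 10, so 10 hosts are enough.

Yes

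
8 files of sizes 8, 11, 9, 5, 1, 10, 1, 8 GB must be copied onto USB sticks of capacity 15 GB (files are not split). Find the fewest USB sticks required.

Total = 11 + 10 + 9 + 8 + 8 + 5 + 1 + 1 = 53 GB.
Lower bound: ⌈53/15⌉ = 4 USB sticks.
Also, 5 files each exceed 15/2 GB, and no two of those can share a USB stick, so at least 5 USB sticks are needed.
A packing using 5 USB sticks:
  USB stick 1: 11 + 1 + 1 = 13
  USB stick 2: 10 + 5 = 15
  USB stick 3: 9 = 9
  USB stick 4: 8 = 8
  USB stick 5: 8 = 8
This matches the lower bound, so 5 is optimal.

5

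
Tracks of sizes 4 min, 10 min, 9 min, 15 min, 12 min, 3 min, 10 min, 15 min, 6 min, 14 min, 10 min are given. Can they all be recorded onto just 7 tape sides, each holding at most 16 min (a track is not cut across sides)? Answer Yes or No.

No

Total = 108 min; ⌈108/16⌉ = 7.
8 tracks each exceed half the capacity and cannot share a side, forcing at least 8 tape sides.
At least 8 tape sides are required, but only 7 are allowed.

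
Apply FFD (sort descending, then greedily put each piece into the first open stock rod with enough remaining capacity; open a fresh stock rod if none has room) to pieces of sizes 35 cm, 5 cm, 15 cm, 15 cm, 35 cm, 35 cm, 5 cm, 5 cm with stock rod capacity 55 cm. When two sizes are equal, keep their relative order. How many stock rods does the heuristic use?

3

Sorted descending: 35, 35, 35, 15, 15, 5, 5, 5.
  35 → stock rod 1 (new)  [load 35/55]
  35 → stock rod 2 (new)  [load 35/55]
  35 → stock rod 3 (new)  [load 35/55]
  15 → stock rod 1  [load 50/55]
  15 → stock rod 2  [load 50/55]
  5 → stock rod 1  [load 55/55]
  5 → stock rod 2  [load 55/55]
  5 → stock rod 3  [load 40/55]
3 stock rods opened.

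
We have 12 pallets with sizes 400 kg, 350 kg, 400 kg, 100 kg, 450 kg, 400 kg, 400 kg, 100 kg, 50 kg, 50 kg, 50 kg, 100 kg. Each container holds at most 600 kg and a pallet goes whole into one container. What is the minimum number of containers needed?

Total = 450 + 400 + 400 + 400 + 400 + 350 + 100 + 100 + 100 + 50 + 50 + 50 = 2850 kg.
Lower bound: ⌈2850/600⌉ = 5 containers.
Also, 6 pallets each exceed 300 kg, and no two of those can share a container, so at least 6 containers are needed.
A packing using 6 containers:
  container 1: 450 + 100 + 50 = 600
  container 2: 400 + 100 + 100 = 600
  container 3: 400 + 50 + 50 = 500
  container 4: 400 = 400
  container 5: 400 = 400
  container 6: 350 = 350
This matches the lower bound, so 6 is optimal.

6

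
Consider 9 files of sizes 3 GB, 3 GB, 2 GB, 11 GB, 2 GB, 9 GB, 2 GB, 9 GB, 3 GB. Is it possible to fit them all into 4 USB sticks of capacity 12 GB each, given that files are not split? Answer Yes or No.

A valid assignment using 4 USB sticks:
  USB stick 1: 11 = 11
  USB stick 2: 9 + 3 = 12
  USB stick 3: 9 + 3 = 12
  USB stick 4: 3 + 2 + 2 + 2 = 9
Every load is within 12 GB, so 4 USB sticks suffice.

Yes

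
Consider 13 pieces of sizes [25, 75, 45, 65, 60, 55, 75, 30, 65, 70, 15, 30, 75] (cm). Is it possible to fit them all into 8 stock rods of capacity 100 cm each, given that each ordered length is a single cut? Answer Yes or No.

A valid assignment using 8 stock rods:
  stock rod 1: 75 + 25 = 100
  stock rod 2: 75 + 15 = 90
  stock rod 3: 75 = 75
  stock rod 4: 70 + 30 = 100
  stock rod 5: 65 + 30 = 95
  stock rod 6: 65 = 65
  stock rod 7: 60 = 60
  stock rod 8: 55 + 45 = 100
Every load is within 100 cm, so 8 stock rods suffice.

Yes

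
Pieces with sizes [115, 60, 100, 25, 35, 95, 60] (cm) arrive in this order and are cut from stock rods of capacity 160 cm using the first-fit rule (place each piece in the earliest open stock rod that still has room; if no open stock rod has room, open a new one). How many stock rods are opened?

4

  115 → stock rod 1 (new)  [load 115/160]
  60 → stock rod 2 (new)  [load 60/160]
  100 → stock rod 2  [load 160/160]
  25 → stock rod 1  [load 140/160]
  35 → stock rod 3 (new)  [load 35/160]
  95 → stock rod 3  [load 130/160]
  60 → stock rod 4 (new)  [load 60/160]
4 stock rods opened.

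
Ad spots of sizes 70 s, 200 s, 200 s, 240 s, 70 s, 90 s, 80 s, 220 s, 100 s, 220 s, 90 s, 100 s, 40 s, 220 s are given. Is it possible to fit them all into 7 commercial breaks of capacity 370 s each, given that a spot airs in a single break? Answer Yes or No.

A valid assignment using 6 commercial breaks:
  break 1: 240 + 100 = 340
  break 2: 220 + 100 + 40 = 360
  break 3: 220 + 90 = 310
  break 4: 220 + 90 = 310
  break 5: 200 + 80 + 70 = 350
  break 6: 200 + 70 = 270
That uses only 6 ≤ 7, so 7 commercial breaks are enough.

Yes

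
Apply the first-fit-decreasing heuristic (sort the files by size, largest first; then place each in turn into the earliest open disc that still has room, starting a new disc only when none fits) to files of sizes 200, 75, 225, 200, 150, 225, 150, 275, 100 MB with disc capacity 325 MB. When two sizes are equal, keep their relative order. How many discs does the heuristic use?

6

Sorted descending: 275, 225, 225, 200, 200, 150, 150, 100, 75.
  275 → disc 1 (new)  [load 275/325]
  225 → disc 2 (new)  [load 225/325]
  225 → disc 3 (new)  [load 225/325]
  200 → disc 4 (new)  [load 200/325]
  200 → disc 5 (new)  [load 200/325]
  150 → disc 6 (new)  [load 150/325]
  150 → disc 6  [load 300/325]
  100 → disc 2  [load 325/325]
  75 → disc 3  [load 300/325]
6 discs opened.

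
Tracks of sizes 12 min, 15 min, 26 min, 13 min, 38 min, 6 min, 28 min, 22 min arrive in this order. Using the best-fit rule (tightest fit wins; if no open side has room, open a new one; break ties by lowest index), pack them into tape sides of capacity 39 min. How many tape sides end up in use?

  12 → side 1 (new)  [load 12/39]
  15 → side 1  [load 27/39]
  26 → side 2 (new)  [load 26/39]
  13 → side 2  [load 39/39]
  38 → side 3 (new)  [load 38/39]
  6 → side 1  [load 33/39]
  28 → side 4 (new)  [load 28/39]
  22 → side 5 (new)  [load 22/39]
5 tape sides opened.

5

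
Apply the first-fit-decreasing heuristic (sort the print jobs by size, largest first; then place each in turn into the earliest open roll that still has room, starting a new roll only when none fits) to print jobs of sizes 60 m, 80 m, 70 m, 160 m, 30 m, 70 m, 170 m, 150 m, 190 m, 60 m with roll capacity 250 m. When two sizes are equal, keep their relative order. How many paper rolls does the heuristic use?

Sorted descending: 190, 170, 160, 150, 80, 70, 70, 60, 60, 30.
  190 → roll 1 (new)  [load 190/250]
  170 → roll 2 (new)  [load 170/250]
  160 → roll 3 (new)  [load 160/250]
  150 → roll 4 (new)  [load 150/250]
  80 → roll 2  [load 250/250]
  70 → roll 3  [load 230/250]
  70 → roll 4  [load 220/250]
  60 → roll 1  [load 250/250]
  60 → roll 5 (new)  [load 60/250]
  30 → roll 4  [load 250/250]
5 paper rolls opened.

5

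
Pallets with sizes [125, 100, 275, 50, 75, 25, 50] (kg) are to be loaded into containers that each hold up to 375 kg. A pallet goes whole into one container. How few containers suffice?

Total = 275 + 125 + 100 + 75 + 50 + 50 + 25 = 700 kg.
Lower bound: ⌈700/375⌉ = 2 containers.
A packing using 2 containers:
  container 1: 275 + 100 = 375
  container 2: 125 + 75 + 50 + 50 + 25 = 325
This matches the lower bound, so 2 is optimal.

2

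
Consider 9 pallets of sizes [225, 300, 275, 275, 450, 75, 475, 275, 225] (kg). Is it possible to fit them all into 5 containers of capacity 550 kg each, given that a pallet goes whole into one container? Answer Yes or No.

Yes

A valid assignment using 5 containers:
  container 1: 475 + 75 = 550
  container 2: 450 = 450
  container 3: 300 + 225 = 525
  container 4: 275 + 275 = 550
  container 5: 275 + 225 = 500
Every load is within 550 kg, so 5 containers suffice.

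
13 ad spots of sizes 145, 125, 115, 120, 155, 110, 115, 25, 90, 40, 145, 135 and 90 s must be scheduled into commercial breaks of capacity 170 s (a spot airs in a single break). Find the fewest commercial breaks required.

11

Total = 155 + 145 + 145 + 135 + 125 + 120 + 115 + 115 + 110 + 90 + 90 + 40 + 25 = 1410 s.
Lower bound: ⌈1410/170⌉ = 9 commercial breaks.
Also, 11 ad spots each exceed 85 s, and no two of those can share a break, so at least 11 commercial breaks are needed.
A packing using 11 commercial breaks:
  break 1: 155 = 155
  break 2: 145 + 25 = 170
  break 3: 145 = 145
  break 4: 135 = 135
  break 5: 125 + 40 = 165
  break 6: 120 = 120
  break 7: 115 = 115
  break 8: 115 = 115
  break 9: 110 = 110
  break 10: 90 = 90
  break 11: 90 = 90
This matches the lower bound, so 11 is optimal.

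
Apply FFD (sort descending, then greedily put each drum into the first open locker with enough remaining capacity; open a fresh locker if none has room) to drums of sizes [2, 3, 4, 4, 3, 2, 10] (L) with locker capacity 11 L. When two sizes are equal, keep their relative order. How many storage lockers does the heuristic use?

3

Sorted descending: 10, 4, 4, 3, 3, 2, 2.
  10 → locker 1 (new)  [load 10/11]
  4 → locker 2 (new)  [load 4/11]
  4 → locker 2  [load 8/11]
  3 → locker 2  [load 11/11]
  3 → locker 3 (new)  [load 3/11]
  2 → locker 3  [load 5/11]
  2 → locker 3  [load 7/11]
3 storage lockers opened.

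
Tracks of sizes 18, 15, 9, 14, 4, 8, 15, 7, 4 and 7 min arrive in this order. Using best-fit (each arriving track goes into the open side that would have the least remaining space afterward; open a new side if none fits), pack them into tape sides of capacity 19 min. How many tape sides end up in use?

6

  18 → side 1 (new)  [load 18/19]
  15 → side 2 (new)  [load 15/19]
  9 → side 3 (new)  [load 9/19]
  14 → side 4 (new)  [load 14/19]
  4 → side 2  [load 19/19]
  8 → side 3  [load 17/19]
  15 → side 5 (new)  [load 15/19]
  7 → side 6 (new)  [load 7/19]
  4 → side 5  [load 19/19]
  7 → side 6  [load 14/19]
6 tape sides opened.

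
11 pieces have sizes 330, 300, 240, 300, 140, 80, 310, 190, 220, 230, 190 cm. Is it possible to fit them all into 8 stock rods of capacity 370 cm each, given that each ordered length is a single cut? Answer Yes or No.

No

Total = 2530 cm; ⌈2530/370⌉ = 7.
9 pieces each exceed half the capacity and cannot share a stock rod, forcing at least 9 stock rods.
At least 9 stock rods are required, but only 8 are allowed.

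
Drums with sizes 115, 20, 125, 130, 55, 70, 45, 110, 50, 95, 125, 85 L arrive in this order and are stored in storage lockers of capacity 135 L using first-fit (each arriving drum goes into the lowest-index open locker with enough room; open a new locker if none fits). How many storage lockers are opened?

  115 → locker 1 (new)  [load 115/135]
  20 → locker 1  [load 135/135]
  125 → locker 2 (new)  [load 125/135]
  130 → locker 3 (new)  [load 130/135]
  55 → locker 4 (new)  [load 55/135]
  70 → locker 4  [load 125/135]
  45 → locker 5 (new)  [load 45/135]
  110 → locker 6 (new)  [load 110/135]
  50 → locker 5  [load 95/135]
  95 → locker 7 (new)  [load 95/135]
  125 → locker 8 (new)  [load 125/135]
  85 → locker 9 (new)  [load 85/135]
9 storage lockers opened.

9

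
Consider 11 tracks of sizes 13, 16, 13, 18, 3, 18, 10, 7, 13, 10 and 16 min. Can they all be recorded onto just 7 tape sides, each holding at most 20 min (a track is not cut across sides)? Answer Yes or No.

Total = 137 min; ⌈137/20⌉ = 7.
The bound of 7 does not rule out 7, but exhaustive search shows no assignment into 7 tape sides of capacity 20 min exists — the minimum is 8.

No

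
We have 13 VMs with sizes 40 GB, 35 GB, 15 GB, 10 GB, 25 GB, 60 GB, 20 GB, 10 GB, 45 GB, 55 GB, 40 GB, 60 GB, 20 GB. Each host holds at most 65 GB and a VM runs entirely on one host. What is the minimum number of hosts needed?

7

Total = 60 + 60 + 55 + 45 + 40 + 40 + 35 + 25 + 20 + 20 + 15 + 10 + 10 = 435 GB.
Lower bound: ⌈435/65⌉ = 7 hosts.
A packing using 7 hosts:
  host 1: 60 = 60
  host 2: 60 = 60
  host 3: 55 + 10 = 65
  host 4: 45 + 20 = 65
  host 5: 40 + 25 = 65
  host 6: 40 + 20 = 60
  host 7: 35 + 15 + 10 = 60
This matches the lower bound, so 7 is optimal.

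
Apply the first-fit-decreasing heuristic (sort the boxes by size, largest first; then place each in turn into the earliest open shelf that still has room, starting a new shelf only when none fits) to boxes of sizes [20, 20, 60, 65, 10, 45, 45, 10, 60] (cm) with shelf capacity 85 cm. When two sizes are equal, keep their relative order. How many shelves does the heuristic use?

5

Sorted descending: 65, 60, 60, 45, 45, 20, 20, 10, 10.
  65 → shelf 1 (new)  [load 65/85]
  60 → shelf 2 (new)  [load 60/85]
  60 → shelf 3 (new)  [load 60/85]
  45 → shelf 4 (new)  [load 45/85]
  45 → shelf 5 (new)  [load 45/85]
  20 → shelf 1  [load 85/85]
  20 → shelf 2  [load 80/85]
  10 → shelf 3  [load 70/85]
  10 → shelf 3  [load 80/85]
5 shelves opened.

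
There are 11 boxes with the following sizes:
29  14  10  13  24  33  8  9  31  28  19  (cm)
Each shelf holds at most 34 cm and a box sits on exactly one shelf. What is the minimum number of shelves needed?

7

Total = 33 + 31 + 29 + 28 + 24 + 19 + 14 + 13 + 10 + 9 + 8 = 218 cm.
Lower bound: ⌈218/34⌉ = 7 shelves.
A packing using 7 shelves:
  shelf 1: 33 = 33
  shelf 2: 31 = 31
  shelf 3: 29 = 29
  shelf 4: 28 = 28
  shelf 5: 24 + 10 = 34
  shelf 6: 19 + 14 = 33
  shelf 7: 13 + 9 + 8 = 30
This matches the lower bound, so 7 is optimal.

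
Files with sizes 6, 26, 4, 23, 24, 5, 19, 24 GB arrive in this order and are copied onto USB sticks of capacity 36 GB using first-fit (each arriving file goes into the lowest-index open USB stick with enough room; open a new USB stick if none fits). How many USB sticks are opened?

5

  6 → USB stick 1 (new)  [load 6/36]
  26 → USB stick 1  [load 32/36]
  4 → USB stick 1  [load 36/36]
  23 → USB stick 2 (new)  [load 23/36]
  24 → USB stick 3 (new)  [load 24/36]
  5 → USB stick 2  [load 28/36]
  19 → USB stick 4 (new)  [load 19/36]
  24 → USB stick 5 (new)  [load 24/36]
5 USB sticks opened.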